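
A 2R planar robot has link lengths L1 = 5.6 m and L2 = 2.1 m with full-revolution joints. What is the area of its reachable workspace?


r_max = L1 + L2 = 7.7 m
r_min = |L1 - L2| = 3.5 m
Area = pi*(r_max^2 - r_min^2)
= pi*(59.29 - 12.25)
= pi * 47.04
= 147.7805 m^2


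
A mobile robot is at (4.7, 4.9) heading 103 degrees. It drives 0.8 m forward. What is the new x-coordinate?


x_new = x0 + d*cos(theta)
= 4.7 + 0.8*cos(103)
= 4.7 + -0.18
= 4.52


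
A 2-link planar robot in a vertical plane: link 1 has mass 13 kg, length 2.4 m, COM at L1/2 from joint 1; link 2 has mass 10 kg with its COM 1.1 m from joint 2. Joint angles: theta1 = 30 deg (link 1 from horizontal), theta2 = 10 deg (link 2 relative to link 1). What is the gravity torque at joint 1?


Horizontal distance from joint 1 to link-1 COM:
  x_c1 = (L1/2)*cos(t1) = 1.2 * 0.866 = 1.0392 m
Horizontal distance from joint 1 to link-2 COM:
  x_c2 = L1*cos(t1) + Lc2*cos(t1+t2)
       = 2.4*0.866 + 1.1*0.766 = 2.9211 m
tau1 = m1*g*x_c1 + m2*g*x_c2
     = 13*9.81*1.0392 + 10*9.81*2.9211
     = 132.5331 + 286.5609
     = 419.0939 Nm


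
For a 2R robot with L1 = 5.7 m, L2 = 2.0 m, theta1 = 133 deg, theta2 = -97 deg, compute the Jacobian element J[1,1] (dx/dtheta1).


J[1,1] = -L1*sin(t1) - L2*sin(t1+t2)
= -5.7*sin(133) - 2.0*sin(36)
= -5.3443


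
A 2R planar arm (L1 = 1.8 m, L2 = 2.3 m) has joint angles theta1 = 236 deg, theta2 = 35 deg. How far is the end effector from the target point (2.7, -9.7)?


End effector via forward kinematics:
x = L1*cos(t1) + L2*cos(t1+t2) = -0.9664
y = L1*sin(t1) + L2*sin(t1+t2) = -3.7919
Distance to target:
d = sqrt((2.7 - -0.9664)^2 + (-9.7 - -3.7919)^2)
= sqrt(13.4425 + 34.9054)
= 6.9533 m


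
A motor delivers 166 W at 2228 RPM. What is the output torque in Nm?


omega = 2228 * 2*pi/60 = 233.3156 rad/s
tau = P / omega = 166 / 233.3156
= 0.7115 Nm


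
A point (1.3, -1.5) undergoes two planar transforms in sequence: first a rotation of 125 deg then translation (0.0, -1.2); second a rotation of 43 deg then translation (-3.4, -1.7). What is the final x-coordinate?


After transform 1:
x1 = cos(125)*1.3 - sin(125)*-1.5 + 0.0 = 0.4831
y1 = sin(125)*1.3 + cos(125)*-1.5 + -1.2 = 0.7253
After transform 2:
x2 = cos(43)*0.4831 - sin(43)*0.7253 + -3.4
= -3.5413


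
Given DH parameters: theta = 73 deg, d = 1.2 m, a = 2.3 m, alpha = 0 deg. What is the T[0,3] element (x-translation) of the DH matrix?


T[0,3] = a * cos(theta)
= 2.3 * cos(73 deg)
= 2.3 * 0.2924
= 0.6725


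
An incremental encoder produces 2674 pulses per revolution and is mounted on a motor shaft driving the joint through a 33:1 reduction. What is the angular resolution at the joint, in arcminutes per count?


counts per rev = 2674
effective counts at joint = 2674 * 33 = 88242
resolution = 360*60 / 88242
= 0.2448 arcmin/count


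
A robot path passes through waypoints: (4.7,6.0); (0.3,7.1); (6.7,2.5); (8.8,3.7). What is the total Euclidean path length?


Segment lengths:
  seg1 = sqrt((-4.4)^2 + (1.1)^2) = 4.5354
  seg2 = sqrt((6.4)^2 + (-4.6)^2) = 7.8816
  seg3 = sqrt((2.1)^2 + (1.2)^2) = 2.4187
Total = 14.8357


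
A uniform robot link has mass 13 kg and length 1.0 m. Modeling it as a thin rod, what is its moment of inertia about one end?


I = (1/3) * m * L^2
= (1/3) * 13 * 1.0^2
= 0.333333 * 13 * 1.0
= 4.3333 kg*m^2


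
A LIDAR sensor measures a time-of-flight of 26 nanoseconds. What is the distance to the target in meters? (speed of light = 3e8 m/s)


tof = 26 ns = 2.6e-08 s
dist = c * tof / 2
= 3e8 * 2.6e-08 / 2
= 3.9 m


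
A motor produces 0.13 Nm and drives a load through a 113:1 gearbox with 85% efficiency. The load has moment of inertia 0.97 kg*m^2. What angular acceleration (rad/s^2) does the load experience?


tau_out = tau_motor * N * eta
= 0.13 * 113 * 0.85 = 12.4865 Nm
alpha = tau_out / I = 12.4865 / 0.97
= 12.8727 rad/s^2


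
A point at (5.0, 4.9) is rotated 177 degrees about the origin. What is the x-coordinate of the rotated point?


x' = x*cos(theta) - y*sin(theta)
cos(177 deg) = -0.9986, sin(177 deg) = 0.0523
x' = 5.0 * -0.9986 - 4.9 * 0.0523
= -4.9931 - 0.2564
= -5.2496


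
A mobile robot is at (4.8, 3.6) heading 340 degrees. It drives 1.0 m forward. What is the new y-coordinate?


y_new = y0 + d*sin(theta)
= 3.6 + 1.0*sin(340)
= 3.6 + -0.342
= 3.258


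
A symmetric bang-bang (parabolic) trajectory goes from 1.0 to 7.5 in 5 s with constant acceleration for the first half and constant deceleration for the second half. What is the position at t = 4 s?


Symmetric rest-to-rest: each phase covers (pf-p0)/2 in time T/2. 0.5*a*(T/2)^2 = (pf-p0)/2 => a = 4*(pf-p0)/T^2
a = 4*(7.5-1.0)/5^2 = 1.04
t = 4 is in the deceleration phase (t > T/2).
p = pf - 0.5*a*(T-t)^2 = 7.5 - 0.5*1.04*1^2
= 6.98


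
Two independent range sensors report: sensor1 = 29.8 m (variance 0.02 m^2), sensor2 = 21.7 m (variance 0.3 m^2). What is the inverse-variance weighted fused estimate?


w1 = (1/var1) / (1/var1 + 1/var2)
   = 50.0 / (50.0 + 3.3333) = 0.9375
w2 = 1 - w1 = 0.0625
fused = w1*s1 + w2*s2 = 27.9375 + 1.3562
= 29.2937 m


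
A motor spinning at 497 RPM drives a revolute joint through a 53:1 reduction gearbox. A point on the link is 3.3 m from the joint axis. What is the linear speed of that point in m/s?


omega_motor = 497 * 2*pi/60 = 52.0457 rad/s
omega_joint = omega_motor / 53 = 0.982 rad/s
v = omega_joint * r = 0.982 * 3.3
= 3.2406 m/s


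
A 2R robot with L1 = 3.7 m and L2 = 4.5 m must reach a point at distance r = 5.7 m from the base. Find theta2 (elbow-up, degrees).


cos(theta2) = (r^2 - L1^2 - L2^2) / (2*L1*L2)
cos(theta2) = (32.49 - 13.69 - 20.25) / 33.3
cos(theta2) = -0.043544
theta2 = 92.4957 degrees


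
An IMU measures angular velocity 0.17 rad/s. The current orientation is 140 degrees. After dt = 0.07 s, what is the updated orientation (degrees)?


delta_theta = w * dt = 0.17 * 0.07 = 0.0119 rad
= 0.6818 deg
theta_new = 140 + 0.6818 = 140.6818 deg


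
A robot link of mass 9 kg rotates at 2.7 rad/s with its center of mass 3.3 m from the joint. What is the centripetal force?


F = m * omega^2 * r
= 9 * 2.7^2 * 3.3
= 9 * 7.29 * 3.3
= 216.513 N


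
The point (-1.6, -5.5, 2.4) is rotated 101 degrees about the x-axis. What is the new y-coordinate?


Rotation about x-axis: y' = y*cos(theta) - z*sin(theta)
= -5.5 * -0.1908 - 2.4 * 0.9816
= -1.3065


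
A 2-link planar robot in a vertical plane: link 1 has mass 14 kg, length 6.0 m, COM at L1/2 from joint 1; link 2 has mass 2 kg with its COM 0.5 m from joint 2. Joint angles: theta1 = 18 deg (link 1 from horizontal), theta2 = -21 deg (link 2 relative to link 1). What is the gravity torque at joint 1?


Horizontal distance from joint 1 to link-1 COM:
  x_c1 = (L1/2)*cos(t1) = 3.0 * 0.9511 = 2.8532 m
Horizontal distance from joint 1 to link-2 COM:
  x_c2 = L1*cos(t1) + Lc2*cos(t1+t2)
       = 6.0*0.9511 + 0.5*0.9986 = 6.2057 m
tau1 = m1*g*x_c1 + m2*g*x_c2
     = 14*9.81*2.8532 + 2*9.81*6.2057
     = 391.8543 + 121.7549
     = 513.6092 Nm


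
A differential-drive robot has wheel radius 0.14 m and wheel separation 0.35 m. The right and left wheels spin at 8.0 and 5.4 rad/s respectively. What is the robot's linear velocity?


vR = r*wR = 0.14*8.0 = 1.12 m/s
vL = r*wL = 0.14*5.4 = 0.756 m/s
v = (vR+vL)/2 = 0.938 m/s
omega = (vR-vL)/L = 1.04 rad/s
linear velocity = 0.938 m/s


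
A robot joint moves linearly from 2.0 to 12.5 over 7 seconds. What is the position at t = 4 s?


s = t/T = 4/7 = 0.5714
p(t) = p0 + (pf-p0)*s
= 2.0 + (12.5 - 2.0) * 0.5714
= 8.0


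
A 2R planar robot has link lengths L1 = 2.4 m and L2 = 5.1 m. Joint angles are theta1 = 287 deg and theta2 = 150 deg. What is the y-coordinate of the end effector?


Convert angles to radians: theta1 = 5.0091, theta2 = 2.618
y = L1*sin(theta1) + L2*sin(theta1+theta2)
y = -2.2951 + 4.9693
y = 2.6742


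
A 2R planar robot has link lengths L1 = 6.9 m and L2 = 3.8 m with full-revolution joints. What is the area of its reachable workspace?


r_max = L1 + L2 = 10.7 m
r_min = |L1 - L2| = 3.1 m
Area = pi*(r_max^2 - r_min^2)
= pi*(114.49 - 9.61)
= pi * 104.88
= 329.4902 m^2


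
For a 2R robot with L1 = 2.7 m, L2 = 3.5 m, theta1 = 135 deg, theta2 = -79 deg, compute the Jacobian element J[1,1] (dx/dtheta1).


J[1,1] = -L1*sin(t1) - L2*sin(t1+t2)
= -2.7*sin(135) - 3.5*sin(56)
= -4.8108


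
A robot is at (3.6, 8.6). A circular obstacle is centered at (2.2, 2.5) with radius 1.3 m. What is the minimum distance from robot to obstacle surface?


center_dist = sqrt((3.6-2.2)^2 + (8.6-2.5)^2)
= sqrt(1.96 + 37.21)
= 6.2586
min_dist = center_dist - radius = 6.2586 - 1.3 = 4.9586 m


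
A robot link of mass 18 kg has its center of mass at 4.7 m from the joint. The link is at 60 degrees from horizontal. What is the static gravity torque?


tau = m*g*L*cos(angle)
= 18 * 9.81 * 4.7 * cos(60 deg)
= 18 * 9.81 * 4.7 * 0.5
= 414.963 Nm


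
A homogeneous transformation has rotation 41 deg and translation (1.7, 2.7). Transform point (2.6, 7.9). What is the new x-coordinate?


x' = cos(theta)*px - sin(theta)*py + tx
= 0.7547*2.6 - 0.6561*7.9 + 1.7
= -1.5206


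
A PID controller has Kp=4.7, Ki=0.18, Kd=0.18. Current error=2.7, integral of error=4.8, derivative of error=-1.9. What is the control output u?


u = Kp*e + Ki*int(e) + Kd*de/dt
= 4.7*2.7 + 0.18*4.8 + 0.18*(-1.9)
= 12.69 + 0.864 + -0.342
= 13.212


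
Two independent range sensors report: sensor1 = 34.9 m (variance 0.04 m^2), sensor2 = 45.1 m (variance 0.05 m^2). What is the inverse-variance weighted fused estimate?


w1 = (1/var1) / (1/var1 + 1/var2)
   = 25.0 / (25.0 + 20.0) = 0.5556
w2 = 1 - w1 = 0.4444
fused = w1*s1 + w2*s2 = 19.3889 + 20.0444
= 39.4333 m


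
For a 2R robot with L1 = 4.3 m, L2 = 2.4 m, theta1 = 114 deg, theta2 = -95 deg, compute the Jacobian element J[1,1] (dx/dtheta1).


J[1,1] = -L1*sin(t1) - L2*sin(t1+t2)
= -4.3*sin(114) - 2.4*sin(19)
= -4.7096


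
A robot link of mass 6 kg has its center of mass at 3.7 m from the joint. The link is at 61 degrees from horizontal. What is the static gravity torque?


tau = m*g*L*cos(angle)
= 6 * 9.81 * 3.7 * cos(61 deg)
= 6 * 9.81 * 3.7 * 0.4848
= 105.5828 Nm


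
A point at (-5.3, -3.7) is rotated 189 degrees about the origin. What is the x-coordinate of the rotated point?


x' = x*cos(theta) - y*sin(theta)
cos(189 deg) = -0.9877, sin(189 deg) = -0.1564
x' = -5.3 * -0.9877 - -3.7 * -0.1564
= 5.2347 - 0.5788
= 4.6559


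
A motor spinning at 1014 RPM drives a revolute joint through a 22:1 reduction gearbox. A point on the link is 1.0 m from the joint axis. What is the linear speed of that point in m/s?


omega_motor = 1014 * 2*pi/60 = 106.1858 rad/s
omega_joint = omega_motor / 22 = 4.8266 rad/s
v = omega_joint * r = 4.8266 * 1.0
= 4.8266 m/s


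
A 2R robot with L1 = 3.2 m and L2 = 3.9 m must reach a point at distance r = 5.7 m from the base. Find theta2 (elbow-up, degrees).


cos(theta2) = (r^2 - L1^2 - L2^2) / (2*L1*L2)
cos(theta2) = (32.49 - 10.24 - 15.21) / 24.96
cos(theta2) = 0.282051
theta2 = 73.6173 degrees


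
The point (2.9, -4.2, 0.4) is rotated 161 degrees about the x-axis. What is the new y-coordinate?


Rotation about x-axis: y' = y*cos(theta) - z*sin(theta)
= -4.2 * -0.9455 - 0.4 * 0.3256
= 3.841


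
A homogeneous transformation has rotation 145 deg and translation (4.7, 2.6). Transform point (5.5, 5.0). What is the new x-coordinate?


x' = cos(theta)*px - sin(theta)*py + tx
= -0.8192*5.5 - 0.5736*5.0 + 4.7
= -2.6732


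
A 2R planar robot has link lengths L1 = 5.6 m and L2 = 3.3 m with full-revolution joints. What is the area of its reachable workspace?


r_max = L1 + L2 = 8.9 m
r_min = |L1 - L2| = 2.3 m
Area = pi*(r_max^2 - r_min^2)
= pi*(79.21 - 5.29)
= pi * 73.92
= 232.2265 m^2


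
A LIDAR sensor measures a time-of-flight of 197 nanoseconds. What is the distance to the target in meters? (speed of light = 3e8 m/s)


tof = 197 ns = 1.97e-07 s
dist = c * tof / 2
= 3e8 * 1.97e-07 / 2
= 29.55 m


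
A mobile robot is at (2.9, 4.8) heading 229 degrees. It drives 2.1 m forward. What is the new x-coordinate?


x_new = x0 + d*cos(theta)
= 2.9 + 2.1*cos(229)
= 2.9 + -1.3777
= 1.5223


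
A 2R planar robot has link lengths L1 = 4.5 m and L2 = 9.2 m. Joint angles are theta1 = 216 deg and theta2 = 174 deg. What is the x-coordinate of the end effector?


Convert angles to radians: theta1 = 3.7699, theta2 = 3.0369
x = L1*cos(theta1) + L2*cos(theta1+theta2)
x = -3.6406 + 7.9674
x = 4.3269


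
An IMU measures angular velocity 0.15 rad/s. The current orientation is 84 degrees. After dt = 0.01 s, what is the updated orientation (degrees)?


delta_theta = w * dt = 0.15 * 0.01 = 0.0015 rad
= 0.0859 deg
theta_new = 84 + 0.0859 = 84.0859 deg


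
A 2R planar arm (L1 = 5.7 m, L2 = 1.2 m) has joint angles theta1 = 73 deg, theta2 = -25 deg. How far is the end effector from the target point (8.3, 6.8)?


End effector via forward kinematics:
x = L1*cos(t1) + L2*cos(t1+t2) = 2.4695
y = L1*sin(t1) + L2*sin(t1+t2) = 6.3427
Distance to target:
d = sqrt((8.3 - 2.4695)^2 + (6.8 - 6.3427)^2)
= sqrt(33.995 + 0.2091)
= 5.8484 m


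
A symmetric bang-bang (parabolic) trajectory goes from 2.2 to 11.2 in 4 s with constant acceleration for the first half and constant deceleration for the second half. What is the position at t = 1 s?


Symmetric rest-to-rest: each phase covers (pf-p0)/2 in time T/2. 0.5*a*(T/2)^2 = (pf-p0)/2 => a = 4*(pf-p0)/T^2
a = 4*(11.2-2.2)/4^2 = 2.25
t = 1 is in the acceleration phase (t <= T/2).
p = p0 + 0.5*a*t^2 = 2.2 + 0.5*2.25*1^2
= 3.325


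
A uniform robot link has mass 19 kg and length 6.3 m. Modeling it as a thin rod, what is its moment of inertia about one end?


I = (1/3) * m * L^2
= (1/3) * 19 * 6.3^2
= 0.333333 * 19 * 39.69
= 251.37 kg*m^2


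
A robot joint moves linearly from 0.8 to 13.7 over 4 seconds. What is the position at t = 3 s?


s = t/T = 3/4 = 0.75
p(t) = p0 + (pf-p0)*s
= 0.8 + (13.7 - 0.8) * 0.75
= 10.475


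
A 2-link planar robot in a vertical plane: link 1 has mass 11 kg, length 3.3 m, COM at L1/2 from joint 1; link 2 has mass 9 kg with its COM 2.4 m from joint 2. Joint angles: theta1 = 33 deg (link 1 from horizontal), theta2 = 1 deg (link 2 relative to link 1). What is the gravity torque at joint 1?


Horizontal distance from joint 1 to link-1 COM:
  x_c1 = (L1/2)*cos(t1) = 1.65 * 0.8387 = 1.3838 m
Horizontal distance from joint 1 to link-2 COM:
  x_c2 = L1*cos(t1) + Lc2*cos(t1+t2)
       = 3.3*0.8387 + 2.4*0.829 = 4.7573 m
tau1 = m1*g*x_c1 + m2*g*x_c2
     = 11*9.81*1.3838 + 9*9.81*4.7573
     = 149.3266 + 420.0223
     = 569.3488 Nm


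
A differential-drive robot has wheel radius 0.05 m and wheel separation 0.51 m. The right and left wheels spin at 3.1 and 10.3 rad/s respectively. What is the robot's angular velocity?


vR = r*wR = 0.05*3.1 = 0.155 m/s
vL = r*wL = 0.05*10.3 = 0.515 m/s
v = (vR+vL)/2 = 0.335 m/s
omega = (vR-vL)/L = -0.7059 rad/s
angular velocity = -0.7059 rad/s


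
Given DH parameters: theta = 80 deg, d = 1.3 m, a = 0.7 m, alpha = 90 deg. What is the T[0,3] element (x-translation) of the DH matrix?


T[0,3] = a * cos(theta)
= 0.7 * cos(80 deg)
= 0.7 * 0.1736
= 0.1216


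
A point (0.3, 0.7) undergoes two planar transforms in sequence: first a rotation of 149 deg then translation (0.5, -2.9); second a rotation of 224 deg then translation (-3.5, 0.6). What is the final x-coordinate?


After transform 1:
x1 = cos(149)*0.3 - sin(149)*0.7 + 0.5 = -0.1177
y1 = sin(149)*0.3 + cos(149)*0.7 + -2.9 = -3.3455
After transform 2:
x2 = cos(224)*-0.1177 - sin(224)*-3.3455 + -3.5
= -5.7393


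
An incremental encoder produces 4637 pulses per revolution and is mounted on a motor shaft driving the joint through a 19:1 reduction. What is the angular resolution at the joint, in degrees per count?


counts per rev = 4637
effective counts at joint = 4637 * 19 = 88103
resolution = 360 / 88103
= 0.0041 deg/count


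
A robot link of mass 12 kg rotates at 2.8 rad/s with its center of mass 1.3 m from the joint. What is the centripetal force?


F = m * omega^2 * r
= 12 * 2.8^2 * 1.3
= 12 * 7.84 * 1.3
= 122.304 N


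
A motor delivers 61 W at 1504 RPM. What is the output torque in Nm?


omega = 1504 * 2*pi/60 = 157.4985 rad/s
tau = P / omega = 61 / 157.4985
= 0.3873 Nm


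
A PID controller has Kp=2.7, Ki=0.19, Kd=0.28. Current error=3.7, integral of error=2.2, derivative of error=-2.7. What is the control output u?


u = Kp*e + Ki*int(e) + Kd*de/dt
= 2.7*3.7 + 0.19*2.2 + 0.28*(-2.7)
= 9.99 + 0.418 + -0.756
= 9.652


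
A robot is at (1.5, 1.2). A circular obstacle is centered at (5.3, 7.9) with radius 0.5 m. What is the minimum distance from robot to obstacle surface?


center_dist = sqrt((1.5-5.3)^2 + (1.2-7.9)^2)
= sqrt(14.44 + 44.89)
= 7.7026
min_dist = center_dist - radius = 7.7026 - 0.5 = 7.2026 m


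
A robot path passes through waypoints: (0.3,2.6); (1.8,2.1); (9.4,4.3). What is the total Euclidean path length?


Segment lengths:
  seg1 = sqrt((1.5)^2 + (-0.5)^2) = 1.5811
  seg2 = sqrt((7.6)^2 + (2.2)^2) = 7.912
Total = 9.4932


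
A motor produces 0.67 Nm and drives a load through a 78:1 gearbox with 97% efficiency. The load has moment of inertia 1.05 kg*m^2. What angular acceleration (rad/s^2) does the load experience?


tau_out = tau_motor * N * eta
= 0.67 * 78 * 0.97 = 50.6922 Nm
alpha = tau_out / I = 50.6922 / 1.05
= 48.2783 rad/s^2


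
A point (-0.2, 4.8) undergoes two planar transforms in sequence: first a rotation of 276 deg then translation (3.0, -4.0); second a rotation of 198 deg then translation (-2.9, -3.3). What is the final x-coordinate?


After transform 1:
x1 = cos(276)*-0.2 - sin(276)*4.8 + 3.0 = 7.7528
y1 = sin(276)*-0.2 + cos(276)*4.8 + -4.0 = -3.2994
After transform 2:
x2 = cos(198)*7.7528 - sin(198)*-3.2994 + -2.9
= -11.2929


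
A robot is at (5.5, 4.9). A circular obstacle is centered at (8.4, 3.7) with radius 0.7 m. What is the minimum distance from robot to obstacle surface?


center_dist = sqrt((5.5-8.4)^2 + (4.9-3.7)^2)
= sqrt(8.41 + 1.44)
= 3.1385
min_dist = center_dist - radius = 3.1385 - 0.7 = 2.4385 m


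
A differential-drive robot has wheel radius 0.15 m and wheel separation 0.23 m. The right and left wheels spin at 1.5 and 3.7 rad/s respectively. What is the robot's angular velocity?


vR = r*wR = 0.15*1.5 = 0.225 m/s
vL = r*wL = 0.15*3.7 = 0.555 m/s
v = (vR+vL)/2 = 0.39 m/s
omega = (vR-vL)/L = -1.4348 rad/s
angular velocity = -1.4348 rad/s


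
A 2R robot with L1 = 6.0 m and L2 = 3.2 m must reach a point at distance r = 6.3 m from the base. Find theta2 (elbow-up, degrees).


cos(theta2) = (r^2 - L1^2 - L2^2) / (2*L1*L2)
cos(theta2) = (39.69 - 36.0 - 10.24) / 38.4
cos(theta2) = -0.170573
theta2 = 99.8211 degrees


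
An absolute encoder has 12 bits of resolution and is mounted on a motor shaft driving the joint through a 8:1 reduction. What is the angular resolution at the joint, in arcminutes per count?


counts = 2^12 = 4096
effective counts at joint = 4096 * 8 = 32768
resolution = 360*60 / 32768
= 0.6592 arcmin/count


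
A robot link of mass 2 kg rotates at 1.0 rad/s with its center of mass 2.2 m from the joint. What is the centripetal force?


F = m * omega^2 * r
= 2 * 1.0^2 * 2.2
= 2 * 1.0 * 2.2
= 4.4 N


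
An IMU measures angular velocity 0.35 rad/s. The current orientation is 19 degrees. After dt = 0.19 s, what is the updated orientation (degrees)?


delta_theta = w * dt = 0.35 * 0.19 = 0.0665 rad
= 3.8102 deg
theta_new = 19 + 3.8102 = 22.8102 deg


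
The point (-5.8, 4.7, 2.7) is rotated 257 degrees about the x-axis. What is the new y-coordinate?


Rotation about x-axis: y' = y*cos(theta) - z*sin(theta)
= 4.7 * -0.225 - 2.7 * -0.9744
= 1.5735


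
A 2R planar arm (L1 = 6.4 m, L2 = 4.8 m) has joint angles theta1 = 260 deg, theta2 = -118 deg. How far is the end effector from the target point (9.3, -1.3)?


End effector via forward kinematics:
x = L1*cos(t1) + L2*cos(t1+t2) = -4.8938
y = L1*sin(t1) + L2*sin(t1+t2) = -3.3476
Distance to target:
d = sqrt((9.3 - -4.8938)^2 + (-1.3 - -3.3476)^2)
= sqrt(201.464 + 4.1926)
= 14.3407 m


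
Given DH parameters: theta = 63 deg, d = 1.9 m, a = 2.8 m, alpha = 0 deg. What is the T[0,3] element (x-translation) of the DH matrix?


T[0,3] = a * cos(theta)
= 2.8 * cos(63 deg)
= 2.8 * 0.454
= 1.2712


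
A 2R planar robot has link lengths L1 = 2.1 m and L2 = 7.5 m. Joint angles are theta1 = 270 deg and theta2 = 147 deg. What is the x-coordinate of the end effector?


Convert angles to radians: theta1 = 4.7124, theta2 = 2.5656
x = L1*cos(theta1) + L2*cos(theta1+theta2)
x = -0.0 + 4.0848
x = 4.0848


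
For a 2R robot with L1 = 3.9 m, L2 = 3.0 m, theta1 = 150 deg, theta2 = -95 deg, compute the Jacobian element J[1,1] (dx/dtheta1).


J[1,1] = -L1*sin(t1) - L2*sin(t1+t2)
= -3.9*sin(150) - 3.0*sin(55)
= -4.4075


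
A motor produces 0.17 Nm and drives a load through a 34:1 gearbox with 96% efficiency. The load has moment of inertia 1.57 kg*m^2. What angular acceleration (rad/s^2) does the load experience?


tau_out = tau_motor * N * eta
= 0.17 * 34 * 0.96 = 5.5488 Nm
alpha = tau_out / I = 5.5488 / 1.57
= 3.5343 rad/s^2


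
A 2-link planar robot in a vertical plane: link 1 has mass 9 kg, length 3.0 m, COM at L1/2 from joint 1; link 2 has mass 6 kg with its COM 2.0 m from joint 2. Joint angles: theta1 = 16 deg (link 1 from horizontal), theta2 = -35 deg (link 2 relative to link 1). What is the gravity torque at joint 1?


Horizontal distance from joint 1 to link-1 COM:
  x_c1 = (L1/2)*cos(t1) = 1.5 * 0.9613 = 1.4419 m
Horizontal distance from joint 1 to link-2 COM:
  x_c2 = L1*cos(t1) + Lc2*cos(t1+t2)
       = 3.0*0.9613 + 2.0*0.9455 = 4.7748 m
tau1 = m1*g*x_c1 + m2*g*x_c2
     = 9*9.81*1.4419 + 6*9.81*4.7748
     = 127.3047 + 281.046
     = 408.3507 Nm


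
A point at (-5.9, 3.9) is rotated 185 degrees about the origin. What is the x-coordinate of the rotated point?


x' = x*cos(theta) - y*sin(theta)
cos(185 deg) = -0.9962, sin(185 deg) = -0.0872
x' = -5.9 * -0.9962 - 3.9 * -0.0872
= 5.8775 - -0.3399
= 6.2175


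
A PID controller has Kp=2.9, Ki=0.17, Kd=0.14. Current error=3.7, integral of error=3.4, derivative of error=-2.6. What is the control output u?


u = Kp*e + Ki*int(e) + Kd*de/dt
= 2.9*3.7 + 0.17*3.4 + 0.14*(-2.6)
= 10.73 + 0.578 + -0.364
= 10.944


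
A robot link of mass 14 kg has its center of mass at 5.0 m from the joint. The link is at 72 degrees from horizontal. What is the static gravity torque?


tau = m*g*L*cos(angle)
= 14 * 9.81 * 5.0 * cos(72 deg)
= 14 * 9.81 * 5.0 * 0.309
= 212.202 Nm


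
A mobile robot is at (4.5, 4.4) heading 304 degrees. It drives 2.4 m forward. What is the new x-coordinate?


x_new = x0 + d*cos(theta)
= 4.5 + 2.4*cos(304)
= 4.5 + 1.3421
= 5.8421


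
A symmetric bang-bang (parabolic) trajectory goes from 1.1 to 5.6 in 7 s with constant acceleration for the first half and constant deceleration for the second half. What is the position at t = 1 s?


Symmetric rest-to-rest: each phase covers (pf-p0)/2 in time T/2. 0.5*a*(T/2)^2 = (pf-p0)/2 => a = 4*(pf-p0)/T^2
a = 4*(5.6-1.1)/7^2 = 0.3673
t = 1 is in the acceleration phase (t <= T/2).
p = p0 + 0.5*a*t^2 = 1.1 + 0.5*0.3673*1^2
= 1.2837


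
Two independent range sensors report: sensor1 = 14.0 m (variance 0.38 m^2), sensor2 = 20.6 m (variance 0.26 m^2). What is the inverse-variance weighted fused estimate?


w1 = (1/var1) / (1/var1 + 1/var2)
   = 2.6316 / (2.6316 + 3.8462) = 0.4063
w2 = 1 - w1 = 0.5938
fused = w1*s1 + w2*s2 = 5.6875 + 12.2313
= 17.9188 m


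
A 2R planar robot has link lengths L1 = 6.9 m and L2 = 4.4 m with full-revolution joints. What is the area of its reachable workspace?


r_max = L1 + L2 = 11.3 m
r_min = |L1 - L2| = 2.5 m
Area = pi*(r_max^2 - r_min^2)
= pi*(127.69 - 6.25)
= pi * 121.44
= 381.515 m^2


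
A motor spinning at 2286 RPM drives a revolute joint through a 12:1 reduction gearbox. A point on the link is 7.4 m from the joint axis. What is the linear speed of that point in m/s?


omega_motor = 2286 * 2*pi/60 = 239.3894 rad/s
omega_joint = omega_motor / 12 = 19.9491 rad/s
v = omega_joint * r = 19.9491 * 7.4
= 147.6234 m/s


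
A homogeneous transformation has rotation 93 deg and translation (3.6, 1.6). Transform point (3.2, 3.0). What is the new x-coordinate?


x' = cos(theta)*px - sin(theta)*py + tx
= -0.0523*3.2 - 0.9986*3.0 + 3.6
= 0.4366


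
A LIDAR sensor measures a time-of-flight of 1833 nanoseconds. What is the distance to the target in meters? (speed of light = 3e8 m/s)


tof = 1833 ns = 1.833e-06 s
dist = c * tof / 2
= 3e8 * 1.833e-06 / 2
= 274.95 m


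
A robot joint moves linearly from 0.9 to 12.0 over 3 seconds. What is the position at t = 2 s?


s = t/T = 2/3 = 0.6667
p(t) = p0 + (pf-p0)*s
= 0.9 + (12.0 - 0.9) * 0.6667
= 8.3


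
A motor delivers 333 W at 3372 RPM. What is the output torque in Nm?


omega = 3372 * 2*pi/60 = 353.115 rad/s
tau = P / omega = 333 / 353.115
= 0.943 Nm


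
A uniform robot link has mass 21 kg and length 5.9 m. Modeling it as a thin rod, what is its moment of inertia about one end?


I = (1/3) * m * L^2
= (1/3) * 21 * 5.9^2
= 0.333333 * 21 * 34.81
= 243.67 kg*m^2


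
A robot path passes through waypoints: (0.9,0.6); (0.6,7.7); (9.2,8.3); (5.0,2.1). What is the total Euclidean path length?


Segment lengths:
  seg1 = sqrt((-0.3)^2 + (7.1)^2) = 7.1063
  seg2 = sqrt((8.6)^2 + (0.6)^2) = 8.6209
  seg3 = sqrt((-4.2)^2 + (-6.2)^2) = 7.4887
Total = 23.2159


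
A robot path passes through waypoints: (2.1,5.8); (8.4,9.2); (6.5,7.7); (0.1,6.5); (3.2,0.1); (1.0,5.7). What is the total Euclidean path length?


Segment lengths:
  seg1 = sqrt((6.3)^2 + (3.4)^2) = 7.1589
  seg2 = sqrt((-1.9)^2 + (-1.5)^2) = 2.4207
  seg3 = sqrt((-6.4)^2 + (-1.2)^2) = 6.5115
  seg4 = sqrt((3.1)^2 + (-6.4)^2) = 7.1113
  seg5 = sqrt((-2.2)^2 + (5.6)^2) = 6.0166
Total = 29.2191


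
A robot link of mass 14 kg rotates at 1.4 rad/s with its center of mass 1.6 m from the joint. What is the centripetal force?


F = m * omega^2 * r
= 14 * 1.4^2 * 1.6
= 14 * 1.96 * 1.6
= 43.904 N


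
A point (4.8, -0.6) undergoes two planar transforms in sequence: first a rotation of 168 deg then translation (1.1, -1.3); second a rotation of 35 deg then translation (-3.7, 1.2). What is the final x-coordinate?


After transform 1:
x1 = cos(168)*4.8 - sin(168)*-0.6 + 1.1 = -3.4704
y1 = sin(168)*4.8 + cos(168)*-0.6 + -1.3 = 0.2849
After transform 2:
x2 = cos(35)*-3.4704 - sin(35)*0.2849 + -3.7
= -6.7061


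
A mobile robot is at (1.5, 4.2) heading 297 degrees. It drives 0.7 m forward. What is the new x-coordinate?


x_new = x0 + d*cos(theta)
= 1.5 + 0.7*cos(297)
= 1.5 + 0.3178
= 1.8178


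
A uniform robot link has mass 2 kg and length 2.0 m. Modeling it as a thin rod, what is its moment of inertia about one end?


I = (1/3) * m * L^2
= (1/3) * 2 * 2.0^2
= 0.333333 * 2 * 4.0
= 2.6667 kg*m^2


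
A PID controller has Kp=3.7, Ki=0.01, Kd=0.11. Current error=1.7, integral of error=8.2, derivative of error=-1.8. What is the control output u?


u = Kp*e + Ki*int(e) + Kd*de/dt
= 3.7*1.7 + 0.01*8.2 + 0.11*(-1.8)
= 6.29 + 0.082 + -0.198
= 6.174


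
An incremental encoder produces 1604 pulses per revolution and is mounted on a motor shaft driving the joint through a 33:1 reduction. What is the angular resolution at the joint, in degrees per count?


counts per rev = 1604
effective counts at joint = 1604 * 33 = 52932
resolution = 360 / 52932
= 0.0068 deg/count


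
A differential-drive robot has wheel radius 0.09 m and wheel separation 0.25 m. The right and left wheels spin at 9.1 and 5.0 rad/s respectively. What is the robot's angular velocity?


vR = r*wR = 0.09*9.1 = 0.819 m/s
vL = r*wL = 0.09*5.0 = 0.45 m/s
v = (vR+vL)/2 = 0.6345 m/s
omega = (vR-vL)/L = 1.476 rad/s
angular velocity = 1.476 rad/s


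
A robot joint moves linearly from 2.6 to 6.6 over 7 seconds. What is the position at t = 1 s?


s = t/T = 1/7 = 0.1429
p(t) = p0 + (pf-p0)*s
= 2.6 + (6.6 - 2.6) * 0.1429
= 3.1714


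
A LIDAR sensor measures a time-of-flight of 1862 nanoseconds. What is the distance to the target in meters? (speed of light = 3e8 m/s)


tof = 1862 ns = 1.862e-06 s
dist = c * tof / 2
= 3e8 * 1.862e-06 / 2
= 279.3 m


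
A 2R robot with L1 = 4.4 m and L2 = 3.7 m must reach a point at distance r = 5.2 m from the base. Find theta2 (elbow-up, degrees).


cos(theta2) = (r^2 - L1^2 - L2^2) / (2*L1*L2)
cos(theta2) = (27.04 - 19.36 - 13.69) / 32.56
cos(theta2) = -0.184582
theta2 = 100.6368 degrees


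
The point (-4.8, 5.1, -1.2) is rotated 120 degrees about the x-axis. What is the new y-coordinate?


Rotation about x-axis: y' = y*cos(theta) - z*sin(theta)
= 5.1 * -0.5 - -1.2 * 0.866
= -1.5108


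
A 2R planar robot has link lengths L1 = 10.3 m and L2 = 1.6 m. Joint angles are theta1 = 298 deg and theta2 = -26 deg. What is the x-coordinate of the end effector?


Convert angles to radians: theta1 = 5.2011, theta2 = -0.4538
x = L1*cos(theta1) + L2*cos(theta1+theta2)
x = 4.8356 + 0.0558
x = 4.8914


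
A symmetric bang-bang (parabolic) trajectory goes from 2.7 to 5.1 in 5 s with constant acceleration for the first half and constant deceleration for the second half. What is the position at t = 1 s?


Symmetric rest-to-rest: each phase covers (pf-p0)/2 in time T/2. 0.5*a*(T/2)^2 = (pf-p0)/2 => a = 4*(pf-p0)/T^2
a = 4*(5.1-2.7)/5^2 = 0.384
t = 1 is in the acceleration phase (t <= T/2).
p = p0 + 0.5*a*t^2 = 2.7 + 0.5*0.384*1^2
= 2.892


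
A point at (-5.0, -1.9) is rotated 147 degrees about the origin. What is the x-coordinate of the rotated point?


x' = x*cos(theta) - y*sin(theta)
cos(147 deg) = -0.8387, sin(147 deg) = 0.5446
x' = -5.0 * -0.8387 - -1.9 * 0.5446
= 4.1934 - -1.0348
= 5.2282


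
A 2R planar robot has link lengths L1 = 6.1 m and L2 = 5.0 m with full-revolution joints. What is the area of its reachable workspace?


r_max = L1 + L2 = 11.1 m
r_min = |L1 - L2| = 1.1 m
Area = pi*(r_max^2 - r_min^2)
= pi*(123.21 - 1.21)
= pi * 122.0
= 383.2743 m^2


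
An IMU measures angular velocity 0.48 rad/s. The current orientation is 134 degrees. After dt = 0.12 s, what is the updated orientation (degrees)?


delta_theta = w * dt = 0.48 * 0.12 = 0.0576 rad
= 3.3002 deg
theta_new = 134 + 3.3002 = 137.3002 deg


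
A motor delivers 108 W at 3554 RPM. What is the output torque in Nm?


omega = 3554 * 2*pi/60 = 372.174 rad/s
tau = P / omega = 108 / 372.174
= 0.2902 Nm


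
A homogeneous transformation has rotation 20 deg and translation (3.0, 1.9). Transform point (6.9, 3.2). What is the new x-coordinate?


x' = cos(theta)*px - sin(theta)*py + tx
= 0.9397*6.9 - 0.342*3.2 + 3.0
= 8.3894


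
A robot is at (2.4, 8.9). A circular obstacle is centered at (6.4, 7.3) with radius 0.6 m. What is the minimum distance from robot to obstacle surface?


center_dist = sqrt((2.4-6.4)^2 + (8.9-7.3)^2)
= sqrt(16.0 + 2.56)
= 4.3081
min_dist = center_dist - radius = 4.3081 - 0.6 = 3.7081 m


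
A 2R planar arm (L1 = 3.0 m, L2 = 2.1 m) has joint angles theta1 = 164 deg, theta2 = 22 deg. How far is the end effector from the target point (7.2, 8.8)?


End effector via forward kinematics:
x = L1*cos(t1) + L2*cos(t1+t2) = -4.9723
y = L1*sin(t1) + L2*sin(t1+t2) = 0.6074
Distance to target:
d = sqrt((7.2 - -4.9723)^2 + (8.8 - 0.6074)^2)
= sqrt(148.1644 + 67.1187)
= 14.6725 m


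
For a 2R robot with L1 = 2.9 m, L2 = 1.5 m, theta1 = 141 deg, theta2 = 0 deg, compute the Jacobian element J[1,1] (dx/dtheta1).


J[1,1] = -L1*sin(t1) - L2*sin(t1+t2)
= -2.9*sin(141) - 1.5*sin(141)
= -2.769


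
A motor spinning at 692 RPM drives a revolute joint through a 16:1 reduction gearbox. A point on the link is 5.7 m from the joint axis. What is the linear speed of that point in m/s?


omega_motor = 692 * 2*pi/60 = 72.4661 rad/s
omega_joint = omega_motor / 16 = 4.5291 rad/s
v = omega_joint * r = 4.5291 * 5.7
= 25.816 m/s


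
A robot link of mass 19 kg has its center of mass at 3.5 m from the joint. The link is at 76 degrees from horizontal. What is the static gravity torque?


tau = m*g*L*cos(angle)
= 19 * 9.81 * 3.5 * cos(76 deg)
= 19 * 9.81 * 3.5 * 0.2419
= 157.8214 Nm


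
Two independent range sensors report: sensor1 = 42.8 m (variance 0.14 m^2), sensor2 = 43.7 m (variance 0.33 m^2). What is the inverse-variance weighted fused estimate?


w1 = (1/var1) / (1/var1 + 1/var2)
   = 7.1429 / (7.1429 + 3.0303) = 0.7021
w2 = 1 - w1 = 0.2979
fused = w1*s1 + w2*s2 = 30.0511 + 13.017
= 43.0681 m


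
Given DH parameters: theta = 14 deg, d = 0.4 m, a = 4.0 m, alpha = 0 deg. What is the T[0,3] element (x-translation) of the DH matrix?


T[0,3] = a * cos(theta)
= 4.0 * cos(14 deg)
= 4.0 * 0.9703
= 3.8812


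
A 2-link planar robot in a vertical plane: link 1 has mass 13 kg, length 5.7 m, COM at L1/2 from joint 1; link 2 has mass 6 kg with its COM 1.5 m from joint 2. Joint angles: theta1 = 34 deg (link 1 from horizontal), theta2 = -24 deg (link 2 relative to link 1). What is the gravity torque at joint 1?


Horizontal distance from joint 1 to link-1 COM:
  x_c1 = (L1/2)*cos(t1) = 2.85 * 0.829 = 2.3628 m
Horizontal distance from joint 1 to link-2 COM:
  x_c2 = L1*cos(t1) + Lc2*cos(t1+t2)
       = 5.7*0.829 + 1.5*0.9848 = 6.2027 m
tau1 = m1*g*x_c1 + m2*g*x_c2
     = 13*9.81*2.3628 + 6*9.81*6.2027
     = 301.3224 + 365.0924
     = 666.4149 Nm


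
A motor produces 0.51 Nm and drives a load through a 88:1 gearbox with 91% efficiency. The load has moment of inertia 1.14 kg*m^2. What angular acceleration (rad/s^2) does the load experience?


tau_out = tau_motor * N * eta
= 0.51 * 88 * 0.91 = 40.8408 Nm
alpha = tau_out / I = 40.8408 / 1.14
= 35.8253 rad/s^2


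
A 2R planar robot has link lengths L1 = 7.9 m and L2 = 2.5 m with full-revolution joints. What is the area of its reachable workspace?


r_max = L1 + L2 = 10.4 m
r_min = |L1 - L2| = 5.4 m
Area = pi*(r_max^2 - r_min^2)
= pi*(108.16 - 29.16)
= pi * 79.0
= 248.1858 m^2


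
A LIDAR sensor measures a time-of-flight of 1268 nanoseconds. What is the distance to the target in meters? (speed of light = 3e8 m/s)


tof = 1268 ns = 1.268e-06 s
dist = c * tof / 2
= 3e8 * 1.268e-06 / 2
= 190.2 m


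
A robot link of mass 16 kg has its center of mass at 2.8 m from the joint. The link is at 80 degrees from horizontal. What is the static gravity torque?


tau = m*g*L*cos(angle)
= 16 * 9.81 * 2.8 * cos(80 deg)
= 16 * 9.81 * 2.8 * 0.1736
= 76.3163 Nm


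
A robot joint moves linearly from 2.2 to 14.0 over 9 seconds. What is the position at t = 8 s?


s = t/T = 8/9 = 0.8889
p(t) = p0 + (pf-p0)*s
= 2.2 + (14.0 - 2.2) * 0.8889
= 12.6889


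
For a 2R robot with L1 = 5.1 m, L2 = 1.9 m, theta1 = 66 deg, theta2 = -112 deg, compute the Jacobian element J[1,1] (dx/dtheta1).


J[1,1] = -L1*sin(t1) - L2*sin(t1+t2)
= -5.1*sin(66) - 1.9*sin(-46)
= -3.2923


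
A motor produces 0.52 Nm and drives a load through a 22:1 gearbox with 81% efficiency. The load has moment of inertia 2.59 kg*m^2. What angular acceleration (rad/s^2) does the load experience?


tau_out = tau_motor * N * eta
= 0.52 * 22 * 0.81 = 9.2664 Nm
alpha = tau_out / I = 9.2664 / 2.59
= 3.5778 rad/s^2


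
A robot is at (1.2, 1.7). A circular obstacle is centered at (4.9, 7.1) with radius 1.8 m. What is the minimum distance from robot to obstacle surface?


center_dist = sqrt((1.2-4.9)^2 + (1.7-7.1)^2)
= sqrt(13.69 + 29.16)
= 6.546
min_dist = center_dist - radius = 6.546 - 1.8 = 4.746 m


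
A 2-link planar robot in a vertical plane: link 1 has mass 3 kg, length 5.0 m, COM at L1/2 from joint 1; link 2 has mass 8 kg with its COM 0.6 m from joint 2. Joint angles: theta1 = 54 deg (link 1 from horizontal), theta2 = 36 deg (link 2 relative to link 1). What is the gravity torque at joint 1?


Horizontal distance from joint 1 to link-1 COM:
  x_c1 = (L1/2)*cos(t1) = 2.5 * 0.5878 = 1.4695 m
Horizontal distance from joint 1 to link-2 COM:
  x_c2 = L1*cos(t1) + Lc2*cos(t1+t2)
       = 5.0*0.5878 + 0.6*0.0 = 2.9389 m
tau1 = m1*g*x_c1 + m2*g*x_c2
     = 3*9.81*1.4695 + 8*9.81*2.9389
     = 43.2463 + 230.6469
     = 273.8932 Nm


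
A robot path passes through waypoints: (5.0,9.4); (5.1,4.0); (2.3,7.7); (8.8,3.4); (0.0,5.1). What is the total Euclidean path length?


Segment lengths:
  seg1 = sqrt((0.1)^2 + (-5.4)^2) = 5.4009
  seg2 = sqrt((-2.8)^2 + (3.7)^2) = 4.64
  seg3 = sqrt((6.5)^2 + (-4.3)^2) = 7.7936
  seg4 = sqrt((-8.8)^2 + (1.7)^2) = 8.9627
Total = 26.7973


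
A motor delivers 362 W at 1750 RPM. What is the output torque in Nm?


omega = 1750 * 2*pi/60 = 183.2596 rad/s
tau = P / omega = 362 / 183.2596
= 1.9753 Nm


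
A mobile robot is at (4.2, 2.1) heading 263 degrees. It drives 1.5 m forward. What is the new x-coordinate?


x_new = x0 + d*cos(theta)
= 4.2 + 1.5*cos(263)
= 4.2 + -0.1828
= 4.0172


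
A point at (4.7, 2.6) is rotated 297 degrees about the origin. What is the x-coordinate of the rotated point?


x' = x*cos(theta) - y*sin(theta)
cos(297 deg) = 0.454, sin(297 deg) = -0.891
x' = 4.7 * 0.454 - 2.6 * -0.891
= 2.1338 - -2.3166
= 4.4504


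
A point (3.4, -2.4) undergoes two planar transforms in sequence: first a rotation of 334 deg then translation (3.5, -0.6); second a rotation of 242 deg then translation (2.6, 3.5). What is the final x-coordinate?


After transform 1:
x1 = cos(334)*3.4 - sin(334)*-2.4 + 3.5 = 5.5038
y1 = sin(334)*3.4 + cos(334)*-2.4 + -0.6 = -4.2476
After transform 2:
x2 = cos(242)*5.5038 - sin(242)*-4.2476 + 2.6
= -3.7343


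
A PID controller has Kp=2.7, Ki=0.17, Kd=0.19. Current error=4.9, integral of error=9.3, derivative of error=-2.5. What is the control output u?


u = Kp*e + Ki*int(e) + Kd*de/dt
= 2.7*4.9 + 0.17*9.3 + 0.19*(-2.5)
= 13.23 + 1.581 + -0.475
= 14.336


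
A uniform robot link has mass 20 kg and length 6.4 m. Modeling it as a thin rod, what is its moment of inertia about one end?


I = (1/3) * m * L^2
= (1/3) * 20 * 6.4^2
= 0.333333 * 20 * 40.96
= 273.0667 kg*m^2


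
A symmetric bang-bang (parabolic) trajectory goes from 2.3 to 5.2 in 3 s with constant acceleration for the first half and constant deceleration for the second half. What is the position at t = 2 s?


Symmetric rest-to-rest: each phase covers (pf-p0)/2 in time T/2. 0.5*a*(T/2)^2 = (pf-p0)/2 => a = 4*(pf-p0)/T^2
a = 4*(5.2-2.3)/3^2 = 1.2889
t = 2 is in the deceleration phase (t > T/2).
p = pf - 0.5*a*(T-t)^2 = 5.2 - 0.5*1.2889*1^2
= 4.5556


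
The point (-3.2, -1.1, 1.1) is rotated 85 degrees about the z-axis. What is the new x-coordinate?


Rotation about z-axis: x' = x*cos(theta) - y*sin(theta)
= -3.2 * 0.0872 - -1.1 * 0.9962
= 0.8169


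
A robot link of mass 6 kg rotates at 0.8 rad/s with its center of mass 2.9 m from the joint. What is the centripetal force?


F = m * omega^2 * r
= 6 * 0.8^2 * 2.9
= 6 * 0.64 * 2.9
= 11.136 N


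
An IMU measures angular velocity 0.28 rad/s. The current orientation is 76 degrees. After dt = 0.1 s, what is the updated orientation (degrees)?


delta_theta = w * dt = 0.28 * 0.1 = 0.028 rad
= 1.6043 deg
theta_new = 76 + 1.6043 = 77.6043 deg


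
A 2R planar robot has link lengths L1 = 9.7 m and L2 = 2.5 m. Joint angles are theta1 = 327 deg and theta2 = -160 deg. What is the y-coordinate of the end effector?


Convert angles to radians: theta1 = 5.7072, theta2 = -2.7925
y = L1*sin(theta1) + L2*sin(theta1+theta2)
y = -5.283 + 0.5624
y = -4.7206


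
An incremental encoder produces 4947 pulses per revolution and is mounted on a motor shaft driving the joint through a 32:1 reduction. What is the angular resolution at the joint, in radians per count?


counts per rev = 4947
effective counts at joint = 4947 * 32 = 158304
resolution = 2*pi / 158304
= 3.9691e-05 rad/count
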